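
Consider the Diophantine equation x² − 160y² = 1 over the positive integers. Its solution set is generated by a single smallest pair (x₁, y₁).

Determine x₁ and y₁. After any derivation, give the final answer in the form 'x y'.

721 57

[12; 1,1,1,5,1,1,1,24] for √160; ℓ=8 ⇒ convergent index 7
a_0=12:  p_0=12·1+0=12,  q_0=12·0+1=1
a_1=1:  p_1=1·12+1=13,  q_1=1·1+0=1
a_2=1:  p_2=1·13+12=25,  q_2=1·1+1=2
a_3=1:  p_3=1·25+13=38,  q_3=1·2+1=3
a_4=5:  p_4=5·38+25=215,  q_4=5·3+2=17
a_5=1:  p_5=1·215+38=253,  q_5=1·17+3=20
a_6=1:  p_6=1·253+215=468,  q_6=1·20+17=37
a_7=1:  p_7=1·468+253=721,  q_7=1·37+20=57
→ (721, 57).  Check: 721²=519841, 160·57²=519840, difference 1.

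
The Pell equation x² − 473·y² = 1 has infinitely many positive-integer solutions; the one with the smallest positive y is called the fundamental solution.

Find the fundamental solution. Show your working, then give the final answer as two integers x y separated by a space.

d=473: √d = [21; 1,2,1,42] (ℓ=4, even), read p_3/q_3
step 0: (21, 1)  from 21·(1,0) + (0,1)
…
step 2: (65, 3)  from 2·(22,1) + (21,1)
step 3: (87, 4)  from 1·(65,3) + (22,1)
fundamental: x₁=87, y₁=4  (since 7569 − 473·16 = 1)

87 4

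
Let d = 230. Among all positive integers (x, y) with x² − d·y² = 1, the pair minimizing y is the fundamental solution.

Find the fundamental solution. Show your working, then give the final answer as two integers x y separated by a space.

√230 → a₀=15, period (6,30); ℓ=2 even so k=1
i=0: a=15 ⇒ p=15, q=1
i=1: a=6 ⇒ p=91, q=6
→ (91, 6).  Check: 91²=8281, 230·6²=8280, difference 1.

91 6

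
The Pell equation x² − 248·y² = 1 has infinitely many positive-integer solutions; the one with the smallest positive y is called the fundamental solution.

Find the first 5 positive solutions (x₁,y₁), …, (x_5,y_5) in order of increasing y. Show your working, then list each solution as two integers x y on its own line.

63 4
7937 504
999999 63500
125991937 8000496
15873984063 1007998996

√248 → a₀=15, period (1,2,1,30); ℓ=4 even so k=3
step 0: (15, 1)  from 15·(1,0) + (0,1)
step 1: (16, 1)  from 1·(15,1) + (1,0)
step 2: (47, 3)  from 2·(16,1) + (15,1)
step 3: (63, 4)  from 1·(47,3) + (16,1)
(x₁, y₁) = (63, 4);  63² − 248·4² = 1 ✓
n=2: (63,4)∘(63,4) = (63·63+248·4·4, 63·4+4·63) = (7937,504)
n=3: (7937,504)∘(63,4) = (63·7937+248·4·504, 63·504+4·7937) = (999999,63500)
n=4: (999999,63500)∘(63,4) = (63·999999+248·4·63500, 63·63500+4·999999) = (125991937,8000496)
n=5: (125991937,8000496)∘(63,4) = (63·125991937+248·4·8000496, 63·8000496+4·125991937) = (15873984063,1007998996)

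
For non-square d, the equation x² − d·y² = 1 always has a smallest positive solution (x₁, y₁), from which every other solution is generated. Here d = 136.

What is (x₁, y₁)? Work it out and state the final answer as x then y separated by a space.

35 3

[11; 1,1,1,22] for √136; ℓ=4 ⇒ convergent index 3
a_0=11:  p_0=11·1+0=11,  q_0=11·0+1=1
a_1=1:  p_1=1·11+1=12,  q_1=1·1+0=1
a_2=1:  p_2=1·12+11=23,  q_2=1·1+1=2
a_3=1:  p_3=1·23+12=35,  q_3=1·2+1=3
→ (35, 3).  Check: 35²=1225, 136·3²=1224, difference 1.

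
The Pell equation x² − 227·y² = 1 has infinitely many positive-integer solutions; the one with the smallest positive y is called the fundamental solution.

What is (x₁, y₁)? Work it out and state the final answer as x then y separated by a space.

√227 → a₀=15, period (15,30); ℓ=2 even so k=1
i=0: a=15 ⇒ p=15, q=1
i=1: a=15 ⇒ p=226, q=15
→ (226, 15).  Check: 226²=51076, 227·15²=51075, difference 1.

226 15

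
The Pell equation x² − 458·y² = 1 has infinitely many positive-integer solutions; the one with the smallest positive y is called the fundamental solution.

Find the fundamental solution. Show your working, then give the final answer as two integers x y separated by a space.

√458 = [21; 2,2,42, …], period ℓ=3 (odd) → k=5
step 0: (21, 1)  from 21·(1,0) + (0,1)
…
step 2: (107, 5)  from 2·(43,2) + (21,1)
…
step 4: (9181, 429)  from 2·(4537,212) + (107,5)
step 5: (22899, 1070)  from 2·(9181,429) + (4537,212)
→ (22899, 1070).  Check: 22899²=524364201, 458·1070²=524364200, difference 1.

22899 1070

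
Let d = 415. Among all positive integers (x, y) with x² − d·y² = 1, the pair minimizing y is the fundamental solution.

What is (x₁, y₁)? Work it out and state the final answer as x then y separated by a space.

18412804 903849

[20; 2,1,2,4,6,…,1,2,40] for √415; ℓ=16 ⇒ convergent index 15
a_0=20:  p_0=20·1+0=20,  q_0=20·0+1=1
a_1=2:  p_1=2·20+1=41,  q_1=2·1+0=2
…
a_3=2:  p_3=2·61+41=163,  q_3=2·3+2=8
a_4=4:  p_4=4·163+61=713,  q_4=4·8+3=35
a_5=6:  p_5=6·713+163=4441,  q_5=6·35+8=218
a_6=1:  p_6=1·4441+713=5154,  q_6=1·218+35=253
a_7=1:  p_7=1·5154+4441=9595,  q_7=1·253+218=471
a_8=3:  p_8=3·9595+5154=33939,  q_8=3·471+253=1666
a_9=1:  p_9=1·33939+9595=43534,  q_9=1·1666+471=2137
…
a_11=6:  p_11=6·77473+43534=508372,  q_11=6·3803+2137=24955
a_12=4:  p_12=4·508372+77473=2110961,  q_12=4·24955+3803=103623
a_13=2:  p_13=2·2110961+508372=4730294,  q_13=2·103623+24955=232201
a_14=1:  p_14=1·4730294+2110961=6841255,  q_14=1·232201+103623=335824
a_15=2:  p_15=2·6841255+4730294=18412804,  q_15=2·335824+232201=903849
(x₁, y₁) = (18412804, 903849);  18412804² − 415·903849² = 1 ✓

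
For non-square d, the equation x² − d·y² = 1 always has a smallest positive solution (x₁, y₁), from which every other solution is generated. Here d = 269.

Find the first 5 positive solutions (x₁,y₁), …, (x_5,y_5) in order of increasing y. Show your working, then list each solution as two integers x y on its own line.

13449 820
361751201 22056360
9730383791049 593271970460
261727862849884801 15957829439376720
7039956045205817586249 429233695667083044100

√269 → a₀=16, period (2,2,32); ℓ=3 odd so k=5
k=0  a_k=16  p_k/q_k = 16/1
…
k=2  a_k=2  p_k/q_k = 82/5
…
k=4  a_k=2  p_k/q_k = 5396/329
k=5  a_k=2  p_k/q_k = 13449/820
→ (13449, 820).  Check: 13449²=180875601, 269·820²=180875600, difference 1.
(13449+820√269)^2 = 361751201 + 22056360√269
(13449+820√269)^3 = 9730383791049 + 593271970460√269
(13449+820√269)^4 = 261727862849884801 + 15957829439376720√269
(13449+820√269)^5 = 7039956045205817586249 + 429233695667083044100√269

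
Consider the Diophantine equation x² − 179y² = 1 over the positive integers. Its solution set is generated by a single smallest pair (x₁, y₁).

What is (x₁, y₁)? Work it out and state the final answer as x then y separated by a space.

[13; 2,1,1,1,3,…,1,2,26] for √179; ℓ=14 ⇒ convergent index 13
k=0  a_k=13  p_k/q_k = 13/1
k=1  a_k=2  p_k/q_k = 27/2
k=2  a_k=1  p_k/q_k = 40/3
…
k=4  a_k=1  p_k/q_k = 107/8
k=5  a_k=3  p_k/q_k = 388/29
k=6  a_k=5  p_k/q_k = 2047/153
…
k=8  a_k=5  p_k/q_k = 137042/10243
…
k=11  a_k=1  p_k/q_k = 1013292/75737
k=12  a_k=1  p_k/q_k = 1588459/118727
k=13  a_k=2  p_k/q_k = 4190210/313191
fundamental: x₁=4190210, y₁=313191  (since 17557859844100 − 179·98088602481 = 1)

4190210 313191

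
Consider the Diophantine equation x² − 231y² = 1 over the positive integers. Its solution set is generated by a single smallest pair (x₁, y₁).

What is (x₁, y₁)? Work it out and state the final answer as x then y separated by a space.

76 5

d=231: √d = [15; 5,30] (ℓ=2, even), read p_1/q_1
k=0  a_k=15  p_k/q_k = 15/1
k=1  a_k=5  p_k/q_k = 76/5
fundamental: x₁=76, y₁=5  (since 5776 − 231·25 = 1)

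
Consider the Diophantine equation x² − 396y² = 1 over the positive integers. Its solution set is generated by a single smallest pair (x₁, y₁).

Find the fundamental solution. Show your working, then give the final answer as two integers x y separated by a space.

√396 → a₀=19, period (1,8,1,38); ℓ=4 even so k=3
i=0: a=19 ⇒ p=19, q=1
i=1: a=1 ⇒ p=20, q=1
i=2: a=8 ⇒ p=179, q=9
i=3: a=1 ⇒ p=199, q=10
(x₁, y₁) = (199, 10);  199² − 396·10² = 1 ✓

199 10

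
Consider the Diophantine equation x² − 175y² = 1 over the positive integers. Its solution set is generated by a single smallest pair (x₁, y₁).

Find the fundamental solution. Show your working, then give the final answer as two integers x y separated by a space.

√175 = [13; 4,2,1,2,4,26, …], period ℓ=6 (even) → k=5
k=0  a_k=13  p_k/q_k = 13/1
k=1  a_k=4  p_k/q_k = 53/4
…
k=4  a_k=2  p_k/q_k = 463/35
k=5  a_k=4  p_k/q_k = 2024/153
→ (2024, 153).  Check: 2024²=4096576, 175·153²=4096575, difference 1.

2024 153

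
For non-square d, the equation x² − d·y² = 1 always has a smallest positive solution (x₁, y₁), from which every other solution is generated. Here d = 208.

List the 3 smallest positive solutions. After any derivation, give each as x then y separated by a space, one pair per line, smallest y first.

d=208: √d = [14; 2,2,1,2,2,28] (ℓ=6, even), read p_5/q_5
a_0=14:  p_0=14·1+0=14,  q_0=14·0+1=1
…
a_3=1:  p_3=1·72+29=101,  q_3=1·5+2=7
a_4=2:  p_4=2·101+72=274,  q_4=2·7+5=19
a_5=2:  p_5=2·274+101=649,  q_5=2·19+7=45
→ (649, 45).  Check: 649²=421201, 208·45²=421200, difference 1.
(x_2, y_2) = (649·649 + 208·45·45, 649·45 + 45·649) = (842401, 58410)
(x_3, y_3) = (649·842401 + 208·45·58410, 649·58410 + 45·842401) = (1093435849, 75816135)

649 45
842401 58410
1093435849 75816135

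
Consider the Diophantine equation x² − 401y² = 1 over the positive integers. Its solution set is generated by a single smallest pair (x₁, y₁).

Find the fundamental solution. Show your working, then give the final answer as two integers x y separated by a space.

801 40

√401 → a₀=20, period (40); ℓ=1 odd so k=1
i=0: a=20 ⇒ p=20, q=1
i=1: a=40 ⇒ p=801, q=40
fundamental: x₁=801, y₁=40  (since 641601 − 401·1600 = 1)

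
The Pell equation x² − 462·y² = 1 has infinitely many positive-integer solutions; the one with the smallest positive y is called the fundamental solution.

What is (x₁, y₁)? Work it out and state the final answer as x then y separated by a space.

43 2

√462 → a₀=21, period (2,42); ℓ=2 even so k=1
k=0  a_k=21  p_k/q_k = 21/1
k=1  a_k=2  p_k/q_k = 43/2
(x₁, y₁) = (43, 2);  43² − 462·2² = 1 ✓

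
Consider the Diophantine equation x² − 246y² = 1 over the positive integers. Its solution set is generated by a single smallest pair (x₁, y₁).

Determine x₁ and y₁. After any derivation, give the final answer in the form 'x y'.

88805 5662

[15; 1,2,5,1,14,1,5,2,1,30] for √246; ℓ=10 ⇒ convergent index 9
step 0: (15, 1)  from 15·(1,0) + (0,1)
…
step 2: (47, 3)  from 2·(16,1) + (15,1)
step 3: (251, 16)  from 5·(47,3) + (16,1)
…
step 6: (4721, 301)  from 1·(4423,282) + (298,19)
…
step 8: (60777, 3875)  from 2·(28028,1787) + (4721,301)
step 9: (88805, 5662)  from 1·(60777,3875) + (28028,1787)
→ (88805, 5662).  Check: 88805²=7886328025, 246·5662²=7886328024, difference 1.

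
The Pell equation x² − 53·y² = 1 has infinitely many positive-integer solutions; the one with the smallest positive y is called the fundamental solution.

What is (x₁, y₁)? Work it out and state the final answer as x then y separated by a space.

66249 9100

√53 → a₀=7, period (3,1,1,3,14); ℓ=5 odd so k=9
i=0: a=7 ⇒ p=7, q=1
…
i=3: a=1 ⇒ p=51, q=7
…
i=6: a=3 ⇒ p=7979, q=1096
…
i=8: a=1 ⇒ p=18557, q=2549
i=9: a=3 ⇒ p=66249, q=9100
fundamental: x₁=66249, y₁=9100  (since 4388930001 − 53·82810000 = 1)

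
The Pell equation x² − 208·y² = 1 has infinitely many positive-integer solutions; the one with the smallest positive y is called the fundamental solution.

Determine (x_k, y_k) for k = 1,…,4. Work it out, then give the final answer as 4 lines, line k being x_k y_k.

√208 = [14; 2,2,1,2,2,28, …], period ℓ=6 (even) → k=5
k=0  a_k=14  p_k/q_k = 14/1
…
k=4  a_k=2  p_k/q_k = 274/19
k=5  a_k=2  p_k/q_k = 649/45
(x₁, y₁) = (649, 45);  649² − 208·45² = 1 ✓
(x_2, y_2) = (649·649 + 208·45·45, 649·45 + 45·649) = (842401, 58410)
(x_3, y_3) = (649·842401 + 208·45·58410, 649·58410 + 45·842401) = (1093435849, 75816135)
(x_4, y_4) = (649·1093435849 + 208·45·75816135, 649·75816135 + 45·1093435849) = (1419278889601, 98409284820)

649 45
842401 58410
1093435849 75816135
1419278889601 98409284820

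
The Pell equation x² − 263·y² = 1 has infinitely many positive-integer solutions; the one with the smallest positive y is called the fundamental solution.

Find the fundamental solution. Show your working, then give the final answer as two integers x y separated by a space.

[16; 4,1,1,1,1,15,1,1,1,1,4,32] for √263; ℓ=12 ⇒ convergent index 11
step 0: (16, 1)  from 16·(1,0) + (0,1)
…
step 4: (227, 14)  from 1·(146,9) + (81,5)
…
step 9: (18212, 1123)  from 1·(12017,741) + (6195,382)
step 10: (30229, 1864)  from 1·(18212,1123) + (12017,741)
step 11: (139128, 8579)  from 4·(30229,1864) + (18212,1123)
→ (139128, 8579).  Check: 139128²=19356600384, 263·8579²=19356600383, difference 1.

139128 8579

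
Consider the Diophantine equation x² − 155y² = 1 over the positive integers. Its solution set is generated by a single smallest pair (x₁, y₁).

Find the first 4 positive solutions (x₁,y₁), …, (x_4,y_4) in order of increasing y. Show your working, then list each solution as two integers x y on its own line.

249 20
124001 9960
61752249 4960060
30752496001 2470099920

√155 = [12; 2,4,2,24, …], period ℓ=4 (even) → k=3
k=0  a_k=12  p_k/q_k = 12/1
…
k=2  a_k=4  p_k/q_k = 112/9
k=3  a_k=2  p_k/q_k = 249/20
→ (249, 20).  Check: 249²=62001, 155·20²=62000, difference 1.
n=2: (249,20)∘(249,20) = (249·249+155·20·20, 249·20+20·249) = (124001,9960)
n=3: (124001,9960)∘(249,20) = (249·124001+155·20·9960, 249·9960+20·124001) = (61752249,4960060)
n=4: (61752249,4960060)∘(249,20) = (249·61752249+155·20·4960060, 249·4960060+20·61752249) = (30752496001,2470099920)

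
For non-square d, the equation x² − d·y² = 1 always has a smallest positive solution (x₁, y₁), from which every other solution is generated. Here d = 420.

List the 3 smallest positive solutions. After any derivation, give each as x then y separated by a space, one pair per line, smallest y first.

√420 = [20; 2,40, …], period ℓ=2 (even) → k=1
i=0: a=20 ⇒ p=20, q=1
i=1: a=2 ⇒ p=41, q=2
(x₁, y₁) = (41, 2);  41² − 420·2² = 1 ✓
n=2: (41,2)∘(41,2) = (41·41+420·2·2, 41·2+2·41) = (3361,164)
n=3: (3361,164)∘(41,2) = (41·3361+420·2·164, 41·164+2·3361) = (275561,13446)

41 2
3361 164
275561 13446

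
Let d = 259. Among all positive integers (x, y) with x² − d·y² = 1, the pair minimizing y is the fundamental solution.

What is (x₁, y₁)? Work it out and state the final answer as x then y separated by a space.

√259 → a₀=16, period (10,1,2,3,4,3,2,1,10,32); ℓ=10 even so k=9
k=0  a_k=16  p_k/q_k = 16/1
k=1  a_k=10  p_k/q_k = 161/10
k=2  a_k=1  p_k/q_k = 177/11
k=3  a_k=2  p_k/q_k = 515/32
k=4  a_k=3  p_k/q_k = 1722/107
…
k=6  a_k=3  p_k/q_k = 23931/1487
k=7  a_k=2  p_k/q_k = 55265/3434
k=8  a_k=1  p_k/q_k = 79196/4921
k=9  a_k=10  p_k/q_k = 847225/52644
(x₁, y₁) = (847225, 52644);  847225² − 259·52644² = 1 ✓

847225 52644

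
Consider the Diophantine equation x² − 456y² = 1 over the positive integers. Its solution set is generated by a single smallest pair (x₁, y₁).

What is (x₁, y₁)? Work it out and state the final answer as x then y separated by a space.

1025 48

√456 = [21; 2,1,4,1,2,42, …], period ℓ=6 (even) → k=5
k=0  a_k=21  p_k/q_k = 21/1
k=1  a_k=2  p_k/q_k = 43/2
k=2  a_k=1  p_k/q_k = 64/3
k=3  a_k=4  p_k/q_k = 299/14
k=4  a_k=1  p_k/q_k = 363/17
k=5  a_k=2  p_k/q_k = 1025/48
→ (1025, 48).  Check: 1025²=1050625, 456·48²=1050624, difference 1.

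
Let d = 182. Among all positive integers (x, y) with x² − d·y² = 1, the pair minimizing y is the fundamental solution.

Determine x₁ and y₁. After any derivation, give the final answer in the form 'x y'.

27 2

[13; 2,26] for √182; ℓ=2 ⇒ convergent index 1
a_0=13:  p_0=13·1+0=13,  q_0=13·0+1=1
a_1=2:  p_1=2·13+1=27,  q_1=2·1+0=2
fundamental: x₁=27, y₁=2  (since 729 − 182·4 = 1)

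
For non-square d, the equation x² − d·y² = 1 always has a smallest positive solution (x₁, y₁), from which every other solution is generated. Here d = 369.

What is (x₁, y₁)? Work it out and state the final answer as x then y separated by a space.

√369 = [19; 4,1,3,2,7,4,7,2,3,1,4,38, …], period ℓ=12 (even) → k=11
i=0: a=19 ⇒ p=19, q=1
…
i=4: a=2 ⇒ p=826, q=43
…
i=6: a=4 ⇒ p=25414, q=1323
i=7: a=7 ⇒ p=184045, q=9581
i=8: a=2 ⇒ p=393504, q=20485
…
i=10: a=1 ⇒ p=1758061, q=91521
i=11: a=4 ⇒ p=8396801, q=437120
(x₁, y₁) = (8396801, 437120);  8396801² − 369·437120² = 1 ✓

8396801 437120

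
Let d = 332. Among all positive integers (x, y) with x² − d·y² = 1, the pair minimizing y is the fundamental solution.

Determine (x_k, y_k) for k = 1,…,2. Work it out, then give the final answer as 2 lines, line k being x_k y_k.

[18; 4,1,1,8,1,1,4,36] for √332; ℓ=8 ⇒ convergent index 7
step 0: (18, 1)  from 18·(1,0) + (0,1)
step 1: (73, 4)  from 4·(18,1) + (1,0)
step 2: (91, 5)  from 1·(73,4) + (18,1)
step 3: (164, 9)  from 1·(91,5) + (73,4)
…
step 5: (1567, 86)  from 1·(1403,77) + (164,9)
step 6: (2970, 163)  from 1·(1567,86) + (1403,77)
step 7: (13447, 738)  from 4·(2970,163) + (1567,86)
(x₁, y₁) = (13447, 738);  13447² − 332·738² = 1 ✓
n=2: (13447,738)∘(13447,738) = (13447·13447+332·738·738, 13447·738+738·13447) = (361643617,19847772)

13447 738
361643617 19847772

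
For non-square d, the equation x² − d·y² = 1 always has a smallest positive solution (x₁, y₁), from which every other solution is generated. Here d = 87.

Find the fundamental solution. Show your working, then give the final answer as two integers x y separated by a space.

28 3

√87 = [9; 3,18, …], period ℓ=2 (even) → k=1
k=0  a_k=9  p_k/q_k = 9/1
k=1  a_k=3  p_k/q_k = 28/3
fundamental: x₁=28, y₁=3  (since 784 − 87·9 = 1)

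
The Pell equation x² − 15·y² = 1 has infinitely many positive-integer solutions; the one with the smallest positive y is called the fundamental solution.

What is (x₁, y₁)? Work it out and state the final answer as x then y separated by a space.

d=15: √d = [3; 1,6] (ℓ=2, even), read p_1/q_1
step 0: (3, 1)  from 3·(1,0) + (0,1)
step 1: (4, 1)  from 1·(3,1) + (1,0)
fundamental: x₁=4, y₁=1  (since 16 − 15·1 = 1)

4 1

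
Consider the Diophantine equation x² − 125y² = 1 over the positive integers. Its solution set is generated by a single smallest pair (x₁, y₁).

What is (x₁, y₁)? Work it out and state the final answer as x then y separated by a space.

930249 83204

√125 → a₀=11, period (5,1,1,5,22); ℓ=5 odd so k=9
a_0=11:  p_0=11·1+0=11,  q_0=11·0+1=1
…
a_3=1:  p_3=1·67+56=123,  q_3=1·6+5=11
…
a_5=22:  p_5=22·682+123=15127,  q_5=22·61+11=1353
a_6=5:  p_6=5·15127+682=76317,  q_6=5·1353+61=6826
…
a_8=1:  p_8=1·91444+76317=167761,  q_8=1·8179+6826=15005
a_9=5:  p_9=5·167761+91444=930249,  q_9=5·15005+8179=83204
fundamental: x₁=930249, y₁=83204  (since 865363202001 − 125·6922905616 = 1)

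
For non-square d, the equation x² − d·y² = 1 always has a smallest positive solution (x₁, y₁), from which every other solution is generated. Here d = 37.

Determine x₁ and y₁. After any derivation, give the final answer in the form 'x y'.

73 12

[6; 12] for √37; ℓ=1 ⇒ convergent index 1
k=0  a_k=6  p_k/q_k = 6/1
k=1  a_k=12  p_k/q_k = 73/12
fundamental: x₁=73, y₁=12  (since 5329 − 37·144 = 1)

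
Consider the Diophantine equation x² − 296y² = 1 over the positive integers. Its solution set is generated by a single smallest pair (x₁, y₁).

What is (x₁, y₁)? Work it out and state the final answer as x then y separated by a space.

[17; 4,1,7,1,4,34] for √296; ℓ=6 ⇒ convergent index 5
a_0=17:  p_0=17·1+0=17,  q_0=17·0+1=1
a_1=4:  p_1=4·17+1=69,  q_1=4·1+0=4
…
a_4=1:  p_4=1·671+86=757,  q_4=1·39+5=44
a_5=4:  p_5=4·757+671=3699,  q_5=4·44+39=215
→ (3699, 215).  Check: 3699²=13682601, 296·215²=13682600, difference 1.

3699 215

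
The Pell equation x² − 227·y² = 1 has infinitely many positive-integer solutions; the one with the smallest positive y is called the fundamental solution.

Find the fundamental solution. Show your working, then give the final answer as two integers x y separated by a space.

√227 → a₀=15, period (15,30); ℓ=2 even so k=1
i=0: a=15 ⇒ p=15, q=1
i=1: a=15 ⇒ p=226, q=15
→ (226, 15).  Check: 226²=51076, 227·15²=51075, difference 1.

226 15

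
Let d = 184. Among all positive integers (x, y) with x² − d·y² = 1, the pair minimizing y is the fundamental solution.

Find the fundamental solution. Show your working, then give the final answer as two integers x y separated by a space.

24335 1794

√184 = [13; 1,1,3,2,1,2,1,2,3,1,1,26, …], period ℓ=12 (even) → k=11
step 0: (13, 1)  from 13·(1,0) + (0,1)
…
step 3: (95, 7)  from 3·(27,2) + (14,1)
…
step 5: (312, 23)  from 1·(217,16) + (95,7)
step 6: (841, 62)  from 2·(312,23) + (217,16)
…
step 9: (10594, 781)  from 3·(3147,232) + (1153,85)
step 10: (13741, 1013)  from 1·(10594,781) + (3147,232)
step 11: (24335, 1794)  from 1·(13741,1013) + (10594,781)
(x₁, y₁) = (24335, 1794);  24335² − 184·1794² = 1 ✓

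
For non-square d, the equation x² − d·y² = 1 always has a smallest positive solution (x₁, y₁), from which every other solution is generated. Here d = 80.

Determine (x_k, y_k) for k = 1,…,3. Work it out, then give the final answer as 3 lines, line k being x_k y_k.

9 1
161 18
2889 323

√80 = [8; 1,16, …], period ℓ=2 (even) → k=1
k=0  a_k=8  p_k/q_k = 8/1
k=1  a_k=1  p_k/q_k = 9/1
(x₁, y₁) = (9, 1);  9² − 80·1² = 1 ✓
(9+1√80)^2 = 161 + 18√80
(9+1√80)^3 = 2889 + 323√80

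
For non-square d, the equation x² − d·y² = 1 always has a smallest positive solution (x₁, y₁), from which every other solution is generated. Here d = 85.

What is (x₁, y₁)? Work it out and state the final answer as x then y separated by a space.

285769 30996

[9; 4,1,1,4,18] for √85; ℓ=5 ⇒ convergent index 9
k=0  a_k=9  p_k/q_k = 9/1
…
k=3  a_k=1  p_k/q_k = 83/9
k=4  a_k=4  p_k/q_k = 378/41
k=5  a_k=18  p_k/q_k = 6887/747
k=6  a_k=4  p_k/q_k = 27926/3029
k=7  a_k=1  p_k/q_k = 34813/3776
k=8  a_k=1  p_k/q_k = 62739/6805
k=9  a_k=4  p_k/q_k = 285769/30996
(x₁, y₁) = (285769, 30996);  285769² − 85·30996² = 1 ✓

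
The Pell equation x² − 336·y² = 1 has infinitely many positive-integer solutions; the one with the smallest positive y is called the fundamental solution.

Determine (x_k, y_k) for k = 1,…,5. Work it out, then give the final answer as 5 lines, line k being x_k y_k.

[18; 3,36] for √336; ℓ=2 ⇒ convergent index 1
k=0  a_k=18  p_k/q_k = 18/1
k=1  a_k=3  p_k/q_k = 55/3
(x₁, y₁) = (55, 3);  55² − 336·3² = 1 ✓
n=2: (55,3)∘(55,3) = (55·55+336·3·3, 55·3+3·55) = (6049,330)
n=3: (6049,330)∘(55,3) = (55·6049+336·3·330, 55·330+3·6049) = (665335,36297)
n=4: (665335,36297)∘(55,3) = (55·665335+336·3·36297, 55·36297+3·665335) = (73180801,3992340)
n=5: (73180801,3992340)∘(55,3) = (55·73180801+336·3·3992340, 55·3992340+3·73180801) = (8049222775,439121103)

55 3
6049 330
665335 36297
73180801 3992340
8049222775 439121103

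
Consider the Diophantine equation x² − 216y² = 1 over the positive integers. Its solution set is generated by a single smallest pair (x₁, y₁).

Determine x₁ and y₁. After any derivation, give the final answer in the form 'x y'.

485 33

√216 = [14; 1,2,3,2,1,28, …], period ℓ=6 (even) → k=5
a_0=14:  p_0=14·1+0=14,  q_0=14·0+1=1
…
a_4=2:  p_4=2·147+44=338,  q_4=2·10+3=23
a_5=1:  p_5=1·338+147=485,  q_5=1·23+10=33
→ (485, 33).  Check: 485²=235225, 216·33²=235224, difference 1.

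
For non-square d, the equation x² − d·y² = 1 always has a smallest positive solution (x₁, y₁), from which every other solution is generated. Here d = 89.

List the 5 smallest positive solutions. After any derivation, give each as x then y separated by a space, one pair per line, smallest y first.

[9; 2,3,3,2,18] for √89; ℓ=5 ⇒ convergent index 9
i=0: a=9 ⇒ p=9, q=1
i=1: a=2 ⇒ p=19, q=2
i=2: a=3 ⇒ p=66, q=7
i=3: a=3 ⇒ p=217, q=23
…
i=6: a=2 ⇒ p=18934, q=2007
i=7: a=3 ⇒ p=66019, q=6998
i=8: a=3 ⇒ p=216991, q=23001
i=9: a=2 ⇒ p=500001, q=53000
fundamental: x₁=500001, y₁=53000  (since 250001000001 − 89·2809000000 = 1)
(x_2, y_2) = (500001·500001 + 89·53000·53000, 500001·53000 + 53000·500001) = (500002000001, 53000106000)
(x_3, y_3) = (500001·500002000001 + 89·53000·53000106000, 500001·53000106000 + 53000·500002000001) = (500003000004500001, 53000212000159000)
(x_4, y_4) = (500001·500003000004500001 + 89·53000·53000212000159000, 500001·53000212000159000 + 53000·500003000004500001) = (500004000010000008000001, 53000318000530000212000)
(x_5, y_5) = (500001·500004000010000008000001 + 89·53000·53000318000530000212000, 500001·53000318000530000212000 + 53000·500004000010000008000001) = (500005000017500025000012500001, 53000424001113001060000265000)

500001 53000
500002000001 53000106000
500003000004500001 53000212000159000
500004000010000008000001 53000318000530000212000
500005000017500025000012500001 53000424001113001060000265000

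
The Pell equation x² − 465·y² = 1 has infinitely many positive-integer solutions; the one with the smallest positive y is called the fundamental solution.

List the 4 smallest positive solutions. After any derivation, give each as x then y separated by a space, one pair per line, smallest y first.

√465 = [21; 1,1,3,2,2,2,3,1,1,42, …], period ℓ=10 (even) → k=9
i=0: a=21 ⇒ p=21, q=1
i=1: a=1 ⇒ p=22, q=1
i=2: a=1 ⇒ p=43, q=2
i=3: a=3 ⇒ p=151, q=7
i=4: a=2 ⇒ p=345, q=16
i=5: a=2 ⇒ p=841, q=39
…
i=7: a=3 ⇒ p=6922, q=321
i=8: a=1 ⇒ p=8949, q=415
i=9: a=1 ⇒ p=15871, q=736
fundamental: x₁=15871, y₁=736  (since 251888641 − 465·541696 = 1)
(15871+736√465)^2 = 503777281 + 23362112√465
(15871+736√465)^3 = 15990898437631 + 741560158368√465
(15871+736√465)^4 = 507583097703505921 + 23538602523554944√465

15871 736
503777281 23362112
15990898437631 741560158368
507583097703505921 23538602523554944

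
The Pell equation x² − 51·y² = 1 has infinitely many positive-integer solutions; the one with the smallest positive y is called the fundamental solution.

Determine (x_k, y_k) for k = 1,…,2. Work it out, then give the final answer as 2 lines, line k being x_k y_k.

50 7
4999 700

√51 = [7; 7,14, …], period ℓ=2 (even) → k=1
i=0: a=7 ⇒ p=7, q=1
i=1: a=7 ⇒ p=50, q=7
(x₁, y₁) = (50, 7);  50² − 51·7² = 1 ✓
k=2:  x_2 = 50·50+51·7·7 = 4999,  y_2 = 50·7+7·50 = 700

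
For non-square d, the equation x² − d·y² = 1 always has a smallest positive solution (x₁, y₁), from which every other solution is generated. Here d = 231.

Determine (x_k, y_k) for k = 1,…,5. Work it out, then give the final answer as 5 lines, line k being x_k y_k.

[15; 5,30] for √231; ℓ=2 ⇒ convergent index 1
a_0=15:  p_0=15·1+0=15,  q_0=15·0+1=1
a_1=5:  p_1=5·15+1=76,  q_1=5·1+0=5
(x₁, y₁) = (76, 5);  76² − 231·5² = 1 ✓
n=2: (76,5)∘(76,5) = (76·76+231·5·5, 76·5+5·76) = (11551,760)
n=3: (11551,760)∘(76,5) = (76·11551+231·5·760, 76·760+5·11551) = (1755676,115515)
n=4: (1755676,115515)∘(76,5) = (76·1755676+231·5·115515, 76·115515+5·1755676) = (266851201,17557520)
n=5: (266851201,17557520)∘(76,5) = (76·266851201+231·5·17557520, 76·17557520+5·266851201) = (40559626876,2668627525)

76 5
11551 760
1755676 115515
266851201 17557520
40559626876 2668627525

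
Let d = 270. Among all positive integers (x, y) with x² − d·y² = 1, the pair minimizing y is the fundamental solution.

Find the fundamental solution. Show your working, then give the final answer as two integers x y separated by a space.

[16; 2,3,6,3,2,32] for √270; ℓ=6 ⇒ convergent index 5
i=0: a=16 ⇒ p=16, q=1
i=1: a=2 ⇒ p=33, q=2
…
i=4: a=3 ⇒ p=2284, q=139
i=5: a=2 ⇒ p=5291, q=322
fundamental: x₁=5291, y₁=322  (since 27994681 − 270·103684 = 1)

5291 322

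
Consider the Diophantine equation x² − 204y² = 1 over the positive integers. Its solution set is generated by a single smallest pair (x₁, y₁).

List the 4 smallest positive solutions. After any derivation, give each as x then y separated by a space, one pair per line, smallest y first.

4999 350
49980001 3499300
499700044999 34986001050
4996000999920001 349790034998600

√204 = [14; 3,1,1,6,1,1,3,28, …], period ℓ=8 (even) → k=7
k=0  a_k=14  p_k/q_k = 14/1
k=1  a_k=3  p_k/q_k = 43/3
…
k=6  a_k=1  p_k/q_k = 1414/99
k=7  a_k=3  p_k/q_k = 4999/350
→ (4999, 350).  Check: 4999²=24990001, 204·350²=24990000, difference 1.
n=2: (4999,350)∘(4999,350) = (4999·4999+204·350·350, 4999·350+350·4999) = (49980001,3499300)
n=3: (49980001,3499300)∘(4999,350) = (4999·49980001+204·350·3499300, 4999·3499300+350·49980001) = (499700044999,34986001050)
n=4: (499700044999,34986001050)∘(4999,350) = (4999·499700044999+204·350·34986001050, 4999·34986001050+350·499700044999) = (4996000999920001,349790034998600)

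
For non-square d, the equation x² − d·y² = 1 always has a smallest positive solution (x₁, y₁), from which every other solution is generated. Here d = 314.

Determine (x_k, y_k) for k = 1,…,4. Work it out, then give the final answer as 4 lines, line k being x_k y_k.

392499 22150
308110930001 17387705700
241866463828532499 13649314199066450
189864690372162243720001 10714684347621377411400

[17; 1,2,1,1,2,1,34] for √314; ℓ=7 ⇒ convergent index 13
step 0: (17, 1)  from 17·(1,0) + (0,1)
…
step 2: (53, 3)  from 2·(18,1) + (17,1)
…
step 12: (282617, 15949)  from 2·(109882,6201) + (62853,3547)
step 13: (392499, 22150)  from 1·(282617,15949) + (109882,6201)
fundamental: x₁=392499, y₁=22150  (since 154055465001 − 314·490622500 = 1)
k=2:  x_2 = 392499·392499+314·22150·22150 = 308110930001,  y_2 = 392499·22150+22150·392499 = 17387705700
k=3:  x_3 = 392499·308110930001+314·22150·17387705700 = 241866463828532499,  y_3 = 392499·17387705700+22150·308110930001 = 13649314199066450
k=4:  x_4 = 392499·241866463828532499+314·22150·13649314199066450 = 189864690372162243720001,  y_4 = 392499·13649314199066450+22150·241866463828532499 = 10714684347621377411400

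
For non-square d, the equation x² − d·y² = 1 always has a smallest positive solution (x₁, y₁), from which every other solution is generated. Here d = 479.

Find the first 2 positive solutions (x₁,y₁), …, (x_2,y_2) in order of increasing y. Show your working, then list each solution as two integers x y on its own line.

√479 → a₀=21, period (1,7,1,3,2,21,2,3,1,7,1,42); ℓ=12 even so k=11
step 0: (21, 1)  from 21·(1,0) + (0,1)
step 1: (22, 1)  from 1·(21,1) + (1,0)
step 2: (175, 8)  from 7·(22,1) + (21,1)
step 3: (197, 9)  from 1·(175,8) + (22,1)
step 4: (766, 35)  from 3·(197,9) + (175,8)
step 5: (1729, 79)  from 2·(766,35) + (197,9)
step 6: (37075, 1694)  from 21·(1729,79) + (766,35)
step 7: (75879, 3467)  from 2·(37075,1694) + (1729,79)
step 8: (264712, 12095)  from 3·(75879,3467) + (37075,1694)
…
step 10: (2648849, 121029)  from 7·(340591,15562) + (264712,12095)
step 11: (2989440, 136591)  from 1·(2648849,121029) + (340591,15562)
fundamental: x₁=2989440, y₁=136591  (since 8936751513600 − 479·18657101281 = 1)
(x_2, y_2) = (2989440·2989440 + 479·136591·136591, 2989440·136591 + 136591·2989440) = (17873503027199, 816661198080)

2989440 136591
17873503027199 816661198080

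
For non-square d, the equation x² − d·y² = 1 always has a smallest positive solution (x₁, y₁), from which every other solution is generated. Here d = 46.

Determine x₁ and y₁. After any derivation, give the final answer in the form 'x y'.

24335 3588

[6; 1,3,1,1,2,6,2,1,1,3,1,12] for √46; ℓ=12 ⇒ convergent index 11
k=0  a_k=6  p_k/q_k = 6/1
k=1  a_k=1  p_k/q_k = 7/1
…
k=4  a_k=1  p_k/q_k = 61/9
k=5  a_k=2  p_k/q_k = 156/23
…
k=10  a_k=3  p_k/q_k = 19038/2807
k=11  a_k=1  p_k/q_k = 24335/3588
fundamental: x₁=24335, y₁=3588  (since 592192225 − 46·12873744 = 1)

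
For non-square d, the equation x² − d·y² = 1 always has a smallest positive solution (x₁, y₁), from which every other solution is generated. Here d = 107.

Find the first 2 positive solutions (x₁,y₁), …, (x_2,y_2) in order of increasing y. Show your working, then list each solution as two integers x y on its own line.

962 93
1850887 178932

√107 → a₀=10, period (2,1,9,1,2,20); ℓ=6 even so k=5
step 0: (10, 1)  from 10·(1,0) + (0,1)
step 1: (21, 2)  from 2·(10,1) + (1,0)
…
step 4: (331, 32)  from 1·(300,29) + (31,3)
step 5: (962, 93)  from 2·(331,32) + (300,29)
fundamental: x₁=962, y₁=93  (since 925444 − 107·8649 = 1)
(962+93√107)^2 = 1850887 + 178932√107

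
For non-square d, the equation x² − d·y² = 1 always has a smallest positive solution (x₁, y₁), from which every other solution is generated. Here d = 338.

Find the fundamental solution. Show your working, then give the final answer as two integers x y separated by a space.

√338 = [18; 2,1,1,2,36, …], period ℓ=5 (odd) → k=9
step 0: (18, 1)  from 18·(1,0) + (0,1)
step 1: (37, 2)  from 2·(18,1) + (1,0)
…
step 3: (92, 5)  from 1·(55,3) + (37,2)
step 4: (239, 13)  from 2·(92,5) + (55,3)
step 5: (8696, 473)  from 36·(239,13) + (92,5)
step 6: (17631, 959)  from 2·(8696,473) + (239,13)
step 7: (26327, 1432)  from 1·(17631,959) + (8696,473)
step 8: (43958, 2391)  from 1·(26327,1432) + (17631,959)
step 9: (114243, 6214)  from 2·(43958,2391) + (26327,1432)
fundamental: x₁=114243, y₁=6214  (since 13051463049 − 338·38613796 = 1)

114243 6214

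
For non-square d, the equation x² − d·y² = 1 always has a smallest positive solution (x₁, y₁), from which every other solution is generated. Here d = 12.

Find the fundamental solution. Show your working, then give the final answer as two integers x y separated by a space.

d=12: √d = [3; 2,6] (ℓ=2, even), read p_1/q_1
k=0  a_k=3  p_k/q_k = 3/1
k=1  a_k=2  p_k/q_k = 7/2
(x₁, y₁) = (7, 2);  7² − 12·2² = 1 ✓

7 2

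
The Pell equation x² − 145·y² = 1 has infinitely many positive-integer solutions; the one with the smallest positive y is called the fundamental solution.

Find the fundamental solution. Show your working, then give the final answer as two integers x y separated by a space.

d=145: √d = [12; 24] (ℓ=1, odd), read p_1/q_1
a_0=12:  p_0=12·1+0=12,  q_0=12·0+1=1
a_1=24:  p_1=24·12+1=289,  q_1=24·1+0=24
(x₁, y₁) = (289, 24);  289² − 145·24² = 1 ✓

289 24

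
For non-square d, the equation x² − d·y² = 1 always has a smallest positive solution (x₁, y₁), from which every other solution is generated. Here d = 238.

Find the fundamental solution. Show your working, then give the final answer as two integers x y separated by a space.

d=238: √d = [15; 2,2,1,14,1,2,2,30] (ℓ=8, even), read p_7/q_7
k=0  a_k=15  p_k/q_k = 15/1
…
k=3  a_k=1  p_k/q_k = 108/7
…
k=6  a_k=2  p_k/q_k = 4983/323
k=7  a_k=2  p_k/q_k = 11663/756
fundamental: x₁=11663, y₁=756  (since 136025569 − 238·571536 = 1)

11663 756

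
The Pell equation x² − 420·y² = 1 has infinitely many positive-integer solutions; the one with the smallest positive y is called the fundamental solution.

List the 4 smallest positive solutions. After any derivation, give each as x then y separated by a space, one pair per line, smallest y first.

√420 → a₀=20, period (2,40); ℓ=2 even so k=1
i=0: a=20 ⇒ p=20, q=1
i=1: a=2 ⇒ p=41, q=2
fundamental: x₁=41, y₁=2  (since 1681 − 420·4 = 1)
(41+2√420)^2 = 3361 + 164√420
(41+2√420)^3 = 275561 + 13446√420
(41+2√420)^4 = 22592641 + 1102408√420

41 2
3361 164
275561 13446
22592641 1102408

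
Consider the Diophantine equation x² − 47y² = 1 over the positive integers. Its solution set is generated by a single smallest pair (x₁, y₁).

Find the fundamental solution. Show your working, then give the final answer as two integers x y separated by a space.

48 7

√47 = [6; 1,5,1,12, …], period ℓ=4 (even) → k=3
a_0=6:  p_0=6·1+0=6,  q_0=6·0+1=1
…
a_2=5:  p_2=5·7+6=41,  q_2=5·1+1=6
a_3=1:  p_3=1·41+7=48,  q_3=1·6+1=7
(x₁, y₁) = (48, 7);  48² − 47·7² = 1 ✓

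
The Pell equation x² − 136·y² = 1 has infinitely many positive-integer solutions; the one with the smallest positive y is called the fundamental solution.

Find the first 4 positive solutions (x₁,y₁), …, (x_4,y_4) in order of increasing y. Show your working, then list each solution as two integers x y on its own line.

[11; 1,1,1,22] for √136; ℓ=4 ⇒ convergent index 3
k=0  a_k=11  p_k/q_k = 11/1
…
k=2  a_k=1  p_k/q_k = 23/2
k=3  a_k=1  p_k/q_k = 35/3
→ (35, 3).  Check: 35²=1225, 136·3²=1224, difference 1.
(x_2, y_2) = (35·35 + 136·3·3, 35·3 + 3·35) = (2449, 210)
(x_3, y_3) = (35·2449 + 136·3·210, 35·210 + 3·2449) = (171395, 14697)
(x_4, y_4) = (35·171395 + 136·3·14697, 35·14697 + 3·171395) = (11995201, 1028580)

35 3
2449 210
171395 14697
11995201 1028580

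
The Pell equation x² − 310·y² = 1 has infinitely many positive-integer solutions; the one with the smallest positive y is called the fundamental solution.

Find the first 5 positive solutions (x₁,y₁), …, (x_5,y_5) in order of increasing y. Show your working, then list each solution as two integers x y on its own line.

848719 48204
1440647881921 81823301352
2445410459391369679 138889981000287972
4150932639366927117300481 235757131569084991314384
7045950797499272621676902497999 400183113896225599505705060220

d=310: √d = [17; 1,1,1,1,5,…,1,1,34] (ℓ=16, even), read p_15/q_15
i=0: a=17 ⇒ p=17, q=1
…
i=2: a=1 ⇒ p=35, q=2
i=3: a=1 ⇒ p=53, q=3
…
i=5: a=5 ⇒ p=493, q=28
…
i=8: a=2 ⇒ p=5687, q=323
…
i=10: a=3 ⇒ p=28928, q=1643
i=11: a=5 ⇒ p=152387, q=8655
i=12: a=1 ⇒ p=181315, q=10298
i=13: a=1 ⇒ p=333702, q=18953
i=14: a=1 ⇒ p=515017, q=29251
i=15: a=1 ⇒ p=848719, q=48204
(x₁, y₁) = (848719, 48204);  848719² − 310·48204² = 1 ✓
k=2:  x_2 = 848719·848719+310·48204·48204 = 1440647881921,  y_2 = 848719·48204+48204·848719 = 81823301352
k=3:  x_3 = 848719·1440647881921+310·48204·81823301352 = 2445410459391369679,  y_3 = 848719·81823301352+48204·1440647881921 = 138889981000287972
k=4:  x_4 = 848719·2445410459391369679+310·48204·138889981000287972 = 4150932639366927117300481,  y_4 = 848719·138889981000287972+48204·2445410459391369679 = 235757131569084991314384
k=5:  x_5 = 848719·4150932639366927117300481+310·48204·235757131569084991314384 = 7045950797499272621676902497999,  y_5 = 848719·235757131569084991314384+48204·4150932639366927117300481 = 400183113896225599505705060220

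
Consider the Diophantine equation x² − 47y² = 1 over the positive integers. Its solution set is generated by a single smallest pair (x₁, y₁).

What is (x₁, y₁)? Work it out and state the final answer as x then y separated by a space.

48 7

√47 → a₀=6, period (1,5,1,12); ℓ=4 even so k=3
i=0: a=6 ⇒ p=6, q=1
…
i=2: a=5 ⇒ p=41, q=6
i=3: a=1 ⇒ p=48, q=7
→ (48, 7).  Check: 48²=2304, 47·7²=2303, difference 1.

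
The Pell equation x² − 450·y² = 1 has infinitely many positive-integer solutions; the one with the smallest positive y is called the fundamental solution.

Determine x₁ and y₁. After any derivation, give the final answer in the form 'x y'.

19601 924

d=450: √d = [21; 4,1,2,4,2,1,4,42] (ℓ=8, even), read p_7/q_7
k=0  a_k=21  p_k/q_k = 21/1
k=1  a_k=4  p_k/q_k = 85/4
k=2  a_k=1  p_k/q_k = 106/5
k=3  a_k=2  p_k/q_k = 297/14
…
k=5  a_k=2  p_k/q_k = 2885/136
k=6  a_k=1  p_k/q_k = 4179/197
k=7  a_k=4  p_k/q_k = 19601/924
fundamental: x₁=19601, y₁=924  (since 384199201 − 450·853776 = 1)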